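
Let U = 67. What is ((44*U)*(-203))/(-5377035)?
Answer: 20636/185415 ≈ 0.11130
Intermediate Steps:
((44*U)*(-203))/(-5377035) = ((44*67)*(-203))/(-5377035) = (2948*(-203))*(-1/5377035) = -598444*(-1/5377035) = 20636/185415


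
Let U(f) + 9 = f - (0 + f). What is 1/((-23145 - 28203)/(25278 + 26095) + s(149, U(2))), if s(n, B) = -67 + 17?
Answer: -51373/2619998 ≈ -0.019608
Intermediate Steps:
U(f) = -9 (U(f) = -9 + (f - (0 + f)) = -9 + (f - f) = -9 + 0 = -9)
s(n, B) = -50
1/((-23145 - 28203)/(25278 + 26095) + s(149, U(2))) = 1/((-23145 - 28203)/(25278 + 26095) - 50) = 1/(-51348/51373 - 50) = 1/(-2619998/51373) = -51373/2619998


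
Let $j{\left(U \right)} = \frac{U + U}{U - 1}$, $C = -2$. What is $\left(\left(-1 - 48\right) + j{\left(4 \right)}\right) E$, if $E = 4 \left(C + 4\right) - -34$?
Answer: $-1946$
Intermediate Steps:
$j{\left(U \right)} = \frac{2 U}{-1 + U}$
$E = 42$ ($E = 4 \left(-2 + 4\right) - -34 = 4 \cdot 2 + 34 = 8 + 34 = 42$)
$\left(\left(-1 - 48\right) + j{\left(4 \right)}\right) E = \left(\left(-1 - 48\right) + 2 \cdot 4 \frac{1}{-1 + 4}\right) 42 = \left(\left(-1 - 48\right) + 2 \cdot 4 \cdot \frac{1}{3}\right) 42 = \left(-49 + 2 \cdot 4 \cdot \frac{1}{3}\right) 42 = \left(-49 + \frac{8}{3}\right) 42 = \left(- \frac{139}{3}\right) 42 = -1946$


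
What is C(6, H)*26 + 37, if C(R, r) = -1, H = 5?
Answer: 11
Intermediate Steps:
C(6, H)*26 + 37 = -1*26 + 37 = -26 + 37 = 11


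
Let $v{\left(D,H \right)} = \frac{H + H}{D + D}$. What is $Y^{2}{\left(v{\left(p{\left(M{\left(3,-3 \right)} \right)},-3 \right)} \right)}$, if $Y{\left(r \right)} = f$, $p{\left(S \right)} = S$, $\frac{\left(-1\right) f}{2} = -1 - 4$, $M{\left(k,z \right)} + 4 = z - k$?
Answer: $100$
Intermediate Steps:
$M{\left(k,z \right)} = -4 + z - k$ ($M{\left(k,z \right)} = -4 - \left(k - z\right) = -4 + z - k$)
$f = 10$ ($f = - 2 \left(-1 - 4\right) = \left(-2\right) \left(-5\right) = 10$)
$v{\left(D,H \right)} = \frac{H}{D}$ ($v{\left(D,H \right)} = \frac{2 H}{2 D} = 2 H \frac{1}{2 D} = \frac{H}{D}$)
$Y{\left(r \right)} = 10$
$Y^{2}{\left(v{\left(p{\left(M{\left(3,-3 \right)} \right)},-3 \right)} \right)} = 10^{2} = 100$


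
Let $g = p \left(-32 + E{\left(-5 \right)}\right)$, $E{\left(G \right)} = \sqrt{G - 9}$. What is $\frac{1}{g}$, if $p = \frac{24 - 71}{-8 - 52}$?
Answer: $- \frac{320}{8131} - \frac{10 i \sqrt{14}}{8131} \approx -0.039356 - 0.0046017 i$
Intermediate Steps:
$E{\left(G \right)} = \sqrt{-9 + G}$
$p = \frac{47}{60}$ ($p = - \frac{47}{-60} = \left(-47\right) \left(- \frac{1}{60}\right) = \frac{47}{60} \approx 0.78333$)
$g = - \frac{376}{15} + \frac{47 i \sqrt{14}}{60}$ ($g = \frac{47 \left(-32 + \sqrt{-9 - 5}\right)}{60} = \frac{47 \left(-32 + \sqrt{-14}\right)}{60} = \frac{47 \left(-32 + i \sqrt{14}\right)}{60} = - \frac{376}{15} + \frac{47 i \sqrt{14}}{60} \approx -25.067 + 2.931 i$)
$\frac{1}{g} = \frac{1}{- \frac{376}{15} + \frac{47 i \sqrt{14}}{60}}$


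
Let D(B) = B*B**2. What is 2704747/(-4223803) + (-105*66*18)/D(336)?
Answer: -136410312967/211933539328 ≈ -0.64365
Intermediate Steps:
D(B) = B**3
2704747/(-4223803) + (-105*66*18)/D(336) = 2704747/(-4223803) + (-105*66*18)/(336**3) = 2704747*(-1/4223803) - 6930*18/37933056 = -2704747/4223803 - 124740*1/37933056 = -2704747/4223803 - 165/50176 = -136410312967/211933539328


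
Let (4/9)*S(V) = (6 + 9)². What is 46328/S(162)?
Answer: 185312/2025 ≈ 91.512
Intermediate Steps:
S(V) = 2025/4 (S(V) = 9*(6 + 9)²/4 = (9/4)*15² = (9/4)*225 = 2025/4)
46328/S(162) = 46328/(2025/4) = 46328*(4/2025) = 185312/2025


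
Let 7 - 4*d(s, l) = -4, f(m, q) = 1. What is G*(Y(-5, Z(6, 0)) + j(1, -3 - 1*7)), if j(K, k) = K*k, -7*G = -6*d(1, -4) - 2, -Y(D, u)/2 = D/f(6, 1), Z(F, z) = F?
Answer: 0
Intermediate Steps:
d(s, l) = 11/4 (d(s, l) = 7/4 - ¼*(-4) = 7/4 + 1 = 11/4)
Y(D, u) = -2*D (Y(D, u) = -2*D/1 = -2*D)
G = 37/14 (G = -(-6*11/4 - 2)/7 = -(-33/2 - 2)/7 = -⅐*(-37/2) = 37/14 ≈ 2.6429)
G*(Y(-5, Z(6, 0)) + j(1, -3 - 1*7)) = 37*(-2*(-5) + 1*(-3 - 1*7))/14 = 37*(10 + 1*(-3 - 7))/14 = 37*(10 + 1*(-10))/14 = 37*(10 - 10)/14 = (37/14)*0 = 0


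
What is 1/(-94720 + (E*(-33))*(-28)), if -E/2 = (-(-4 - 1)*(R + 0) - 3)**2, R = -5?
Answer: -1/1543552 ≈ -6.4786e-7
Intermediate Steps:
E = -1568 (E = -2*(-(-4 - 1)*(-5 + 0) - 3)**2 = -2*(-(-5)*(-5) - 3)**2 = -2*(-1*25 - 3)**2 = -2*(-25 - 3)**2 = -2*(-28)**2 = -2*784 = -1568)
1/(-94720 + (E*(-33))*(-28)) = 1/(-94720 - 1568*(-33)*(-28)) = 1/(-94720 + 51744*(-28)) = 1/(-94720 - 1448832) = 1/(-1543552) = -1/1543552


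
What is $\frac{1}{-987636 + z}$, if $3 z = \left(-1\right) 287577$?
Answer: $- \frac{1}{1083495} \approx -9.2294 \cdot 10^{-7}$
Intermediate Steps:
$z = -95859$ ($z = \frac{\left(-1\right) 287577}{3} = \frac{1}{3} \left(-287577\right) = -95859$)
$\frac{1}{-987636 + z} = \frac{1}{-987636 - 95859} = \frac{1}{-1083495} = - \frac{1}{1083495}$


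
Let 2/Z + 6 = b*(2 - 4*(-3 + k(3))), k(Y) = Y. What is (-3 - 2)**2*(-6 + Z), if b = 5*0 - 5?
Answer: -1225/8 ≈ -153.13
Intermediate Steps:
b = -5 (b = 0 - 5 = -5)
Z = -1/8 (Z = 2/(-6 - 5*(2 - 4*(-3 + 3))) = 2/(-6 - 5*(2 - 4*0)) = 2/(-6 - 5*(2 + 0)) = 2/(-6 - 5*2) = 2/(-6 - 10) = 2/(-16) = 2*(-1/16) = -1/8 ≈ -0.12500)
(-3 - 2)**2*(-6 + Z) = (-3 - 2)**2*(-6 - 1/8) = (-5)**2*(-49/8) = 25*(-49/8) = -1225/8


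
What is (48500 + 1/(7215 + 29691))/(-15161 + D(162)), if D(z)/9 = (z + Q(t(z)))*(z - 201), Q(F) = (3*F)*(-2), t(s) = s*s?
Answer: 1789941001/2037131519946 ≈ 0.00087866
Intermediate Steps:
t(s) = s²
Q(F) = -6*F
D(z) = 9*(-201 + z)*(z - 6*z²) (D(z) = 9*((z - 6*z²)*(z - 201)) = 9*((z - 6*z²)*(-201 + z)) = 9*((-201 + z)*(z - 6*z²)) = 9*(-201 + z)*(z - 6*z²))
(48500 + 1/(7215 + 29691))/(-15161 + D(162)) = (48500 + 1/(7215 + 29691))/(-15161 + 9*162*(-201 - 6*162² + 1207*162)) = (48500 + 1/36906)/(-15161 + 9*162*(-201 - 6*26244 + 195534)) = (48500 + 1/36906)/(-15161 + 9*162*(-201 - 157464 + 195534)) = 1789941001/(36906*(-15161 + 9*162*37869)) = 1789941001/(36906*(-15161 + 55213002)) = (1789941001/36906)/55197841 = (1789941001/36906)*(1/55197841) = 1789941001/2037131519946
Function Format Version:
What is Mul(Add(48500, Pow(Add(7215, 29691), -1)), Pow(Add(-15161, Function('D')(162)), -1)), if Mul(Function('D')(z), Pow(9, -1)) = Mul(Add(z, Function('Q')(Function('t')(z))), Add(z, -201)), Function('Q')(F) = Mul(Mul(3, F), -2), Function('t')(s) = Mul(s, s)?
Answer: Rational(1789941001, 2037131519946) ≈ 0.00087866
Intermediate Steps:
Function('t')(s) = Pow(s, 2)
Function('Q')(F) = Mul(-6, F)
Function('D')(z) = Mul(9, Add(-201, z), Add(z, Mul(-6, Pow(z, 2)))) (Function('D')(z) = Mul(9, Mul(Add(z, Mul(-6, Pow(z, 2))), Add(z, -201))) = Mul(9, Mul(Add(z, Mul(-6, Pow(z, 2))), Add(-201, z))) = Mul(9, Mul(Add(-201, z), Add(z, Mul(-6, Pow(z, 2))))) = Mul(9, Add(-201, z), Add(z, Mul(-6, Pow(z, 2)))))
Mul(Add(48500, Pow(Add(7215, 29691), -1)), Pow(Add(-15161, Function('D')(162)), -1)) = Mul(Add(48500, Pow(Add(7215, 29691), -1)), Pow(Add(-15161, Mul(9, 162, Add(-201, Mul(-6, Pow(162, 2)), Mul(1207, 162)))), -1)) = Mul(Add(48500, Pow(36906, -1)), Pow(Add(-15161, Mul(9, 162, Add(-201, Mul(-6, 26244), 195534))), -1)) = Mul(Add(48500, Rational(1, 36906)), Pow(Add(-15161, Mul(9, 162, Add(-201, -157464, 195534))), -1)) = Mul(Rational(1789941001, 36906), Pow(Add(-15161, Mul(9, 162, 37869)), -1)) = Mul(Rational(1789941001, 36906), Pow(Add(-15161, 55213002), -1)) = Mul(Rational(1789941001, 36906), Pow(55197841, -1)) = Mul(Rational(1789941001, 36906), Rational(1, 55197841)) = Rational(1789941001, 2037131519946)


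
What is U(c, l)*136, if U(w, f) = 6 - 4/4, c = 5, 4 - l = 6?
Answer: 680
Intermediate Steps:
l = -2 (l = 4 - 1*6 = 4 - 6 = -2)
U(w, f) = 5 (U(w, f) = 6 + (1/4)*(-4) = 6 - 1 = 5)
U(c, l)*136 = 5*136 = 680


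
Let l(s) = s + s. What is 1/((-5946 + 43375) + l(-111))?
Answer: 1/37207 ≈ 2.6877e-5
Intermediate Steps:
l(s) = 2*s
1/((-5946 + 43375) + l(-111)) = 1/((-5946 + 43375) + 2*(-111)) = 1/(37429 - 222) = 1/37207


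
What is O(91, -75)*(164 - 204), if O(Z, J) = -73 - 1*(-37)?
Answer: 1440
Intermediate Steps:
O(Z, J) = -36 (O(Z, J) = -73 + 37 = -36)
O(91, -75)*(164 - 204) = -36*(164 - 204) = -36*(-40) = 1440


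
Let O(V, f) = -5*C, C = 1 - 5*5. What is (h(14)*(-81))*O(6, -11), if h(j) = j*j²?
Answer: -26671680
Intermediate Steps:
h(j) = j³
C = -24 (C = 1 - 25 = -24)
O(V, f) = 120 (O(V, f) = -5*(-24) = 120)
(h(14)*(-81))*O(6, -11) = (14³*(-81))*120 = (2744*(-81))*120 = -222264*120 = -26671680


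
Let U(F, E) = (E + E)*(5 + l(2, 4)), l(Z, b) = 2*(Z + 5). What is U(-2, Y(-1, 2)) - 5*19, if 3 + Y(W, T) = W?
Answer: -247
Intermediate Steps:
Y(W, T) = -3 + W
l(Z, b) = 10 + 2*Z (l(Z, b) = 2*(5 + Z) = 10 + 2*Z)
U(F, E) = 38*E (U(F, E) = (E + E)*(5 + (10 + 2*2)) = (2*E)*(5 + (10 + 4)) = (2*E)*(5 + 14) = (2*E)*19 = 38*E)
U(-2, Y(-1, 2)) - 5*19 = 38*(-3 - 1) - 5*19 = 38*(-4) - 95 = -152 - 95 = -247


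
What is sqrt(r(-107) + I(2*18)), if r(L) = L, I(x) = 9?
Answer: 7*I*sqrt(2) ≈ 9.8995*I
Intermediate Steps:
sqrt(r(-107) + I(2*18)) = sqrt(-107 + 9) = sqrt(-98) = 7*I*sqrt(2)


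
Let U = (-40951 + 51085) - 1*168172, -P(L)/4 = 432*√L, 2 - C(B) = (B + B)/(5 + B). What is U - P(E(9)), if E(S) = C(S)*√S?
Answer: -158038 + 1728*√105/7 ≈ -1.5551e+5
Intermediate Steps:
C(B) = 2 - 2*B/(5 + B) (C(B) = 2 - (B + B)/(5 + B) = 2 - 2*B/(5 + B))
E(S) = 10*√S/(5 + S) (E(S) = (10/(5 + S))*√S = 10*√S/(5 + S))
P(L) = -1728*√L
U = -158038 (U = 10134 - 168172 = -158038)
U - P(E(9)) = -158038 - (-1728)*√(10*√9/(5 + 9)) = -158038 - (-1728)*√(10*3/14) = -158038 - (-1728)*√(10*3*(1/14)) = -158038 - (-1728)*√(15/7) = -158038 - (-1728)*√105/7 = -158038 + 1728*√105/7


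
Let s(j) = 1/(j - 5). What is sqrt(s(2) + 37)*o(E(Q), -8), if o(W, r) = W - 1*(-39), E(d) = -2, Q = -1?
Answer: 37*sqrt(330)/3 ≈ 224.05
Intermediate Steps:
s(j) = 1/(-5 + j)
o(W, r) = 39 + W (o(W, r) = W + 39 = 39 + W)
sqrt(s(2) + 37)*o(E(Q), -8) = sqrt(1/(-5 + 2) + 37)*(39 - 2) = sqrt(1/(-3) + 37)*37 = sqrt(-1/3 + 37)*37 = sqrt(110/3)*37 = (sqrt(330)/3)*37 = 37*sqrt(330)/3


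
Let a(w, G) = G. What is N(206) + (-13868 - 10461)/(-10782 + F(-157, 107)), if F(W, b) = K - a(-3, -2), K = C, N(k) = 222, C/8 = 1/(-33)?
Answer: 79778913/355748 ≈ 224.26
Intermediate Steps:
C = -8/33 (C = 8/(-33) = 8*(-1/33) = -8/33 ≈ -0.24242)
K = -8/33 ≈ -0.24242
F(W, b) = 58/33 (F(W, b) = -8/33 - 1*(-2) = -8/33 + 2 = 58/33)
N(206) + (-13868 - 10461)/(-10782 + F(-157, 107)) = 222 + (-13868 - 10461)/(-10782 + 58/33) = 222 - 24329/(-355748/33) = 222 - 24329*(-33/355748) = 222 + 802857/355748 = 79778913/355748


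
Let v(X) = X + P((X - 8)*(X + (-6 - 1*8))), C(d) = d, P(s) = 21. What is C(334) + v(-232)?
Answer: 123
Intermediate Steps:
v(X) = 21 + X (v(X) = X + 21 = 21 + X)
C(334) + v(-232) = 334 + (21 - 232) = 334 - 211 = 123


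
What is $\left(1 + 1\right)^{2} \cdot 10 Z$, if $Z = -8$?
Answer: $-320$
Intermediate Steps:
$\left(1 + 1\right)^{2} \cdot 10 Z = \left(1 + 1\right)^{2} \cdot 10 \left(-8\right) = 2^{2} \cdot 10 \left(-8\right) = 4 \cdot 10 \left(-8\right) = 40 \left(-8\right) = -320$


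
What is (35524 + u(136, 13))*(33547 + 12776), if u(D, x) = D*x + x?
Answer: 1728079515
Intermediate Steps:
u(D, x) = x + D*x
(35524 + u(136, 13))*(33547 + 12776) = (35524 + 13*(1 + 136))*(33547 + 12776) = (35524 + 13*137)*46323 = (35524 + 1781)*46323 = 37305*46323 = 1728079515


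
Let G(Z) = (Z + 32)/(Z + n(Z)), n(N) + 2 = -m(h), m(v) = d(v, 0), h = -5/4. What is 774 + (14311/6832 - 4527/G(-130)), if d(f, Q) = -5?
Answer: -243449399/47824 ≈ -5090.5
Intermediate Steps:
h = -5/4 (h = -5*¼ = -5/4 ≈ -1.2500)
m(v) = -5
n(N) = 3 (n(N) = -2 - 1*(-5) = -2 + 5 = 3)
G(Z) = (32 + Z)/(3 + Z) (G(Z) = (Z + 32)/(Z + 3) = (32 + Z)/(3 + Z))
774 + (14311/6832 - 4527/G(-130)) = 774 + (14311/6832 - 4527*(3 - 130)/(32 - 130)) = 774 + (14311*(1/6832) - 4527/(-98/(-127))) = 774 + (14311/6832 - 4527/((-1/127*(-98)))) = 774 + (14311/6832 - 4527/98/127) = 774 + (14311/6832 - 4527*127/98) = 774 + (14311/6832 - 574929/98) = 774 - 280465175/47824 = -243449399/47824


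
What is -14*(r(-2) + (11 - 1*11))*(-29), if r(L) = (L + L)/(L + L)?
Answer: 406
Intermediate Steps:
r(L) = 1 (r(L) = (2*L)/((2*L)) = (2*L)*(1/(2*L)) = 1)
-14*(r(-2) + (11 - 1*11))*(-29) = -14*(1 + (11 - 1*11))*(-29) = -14*(1 + (11 - 11))*(-29) = -14*(1 + 0)*(-29) = -14*(-29) = 406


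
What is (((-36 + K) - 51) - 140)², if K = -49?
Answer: 76176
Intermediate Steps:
(((-36 + K) - 51) - 140)² = (((-36 - 49) - 51) - 140)² = ((-85 - 51) - 140)² = (-136 - 140)² = (-276)² = 76176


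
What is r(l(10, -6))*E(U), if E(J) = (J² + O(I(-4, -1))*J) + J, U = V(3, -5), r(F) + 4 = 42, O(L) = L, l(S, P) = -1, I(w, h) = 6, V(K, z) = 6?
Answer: 2964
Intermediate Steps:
r(F) = 38 (r(F) = -4 + 42 = 38)
U = 6
E(J) = J² + 7*J (E(J) = (J² + 6*J) + J = J² + 7*J)
r(l(10, -6))*E(U) = 38*(6*(7 + 6)) = 38*(6*13) = 38*78 = 2964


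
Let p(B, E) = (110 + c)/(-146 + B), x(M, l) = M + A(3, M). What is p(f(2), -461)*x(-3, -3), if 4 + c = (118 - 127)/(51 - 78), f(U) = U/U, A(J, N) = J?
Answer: 0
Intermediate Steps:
f(U) = 1
x(M, l) = 3 + M (x(M, l) = M + 3 = 3 + M)
c = -11/3 (c = -4 + (118 - 127)/(51 - 78) = -4 - 9/(-27) = -4 - 9*(-1/27) = -4 + ⅓ = -11/3 ≈ -3.6667)
p(B, E) = 319/(3*(-146 + B)) (p(B, E) = (110 - 11/3)/(-146 + B) = 319/(3*(-146 + B)))
p(f(2), -461)*x(-3, -3) = (319/(3*(-146 + 1)))*(3 - 3) = ((319/3)/(-145))*0 = ((319/3)*(-1/145))*0 = -11/15*0 = 0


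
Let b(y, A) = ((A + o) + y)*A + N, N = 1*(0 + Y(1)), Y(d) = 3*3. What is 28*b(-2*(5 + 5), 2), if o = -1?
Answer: -812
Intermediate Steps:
Y(d) = 9
N = 9 (N = 1*(0 + 9) = 1*9 = 9)
b(y, A) = 9 + A*(-1 + A + y) (b(y, A) = ((A - 1) + y)*A + 9 = ((-1 + A) + y)*A + 9 = (-1 + A + y)*A + 9 = A*(-1 + A + y) + 9 = 9 + A*(-1 + A + y))
28*b(-2*(5 + 5), 2) = 28*(9 + 2**2 - 1*2 + 2*(-2*(5 + 5))) = 28*(9 + 4 - 2 + 2*(-2*10)) = 28*(9 + 4 - 2 + 2*(-20)) = 28*(9 + 4 - 2 - 40) = 28*(-29) = -812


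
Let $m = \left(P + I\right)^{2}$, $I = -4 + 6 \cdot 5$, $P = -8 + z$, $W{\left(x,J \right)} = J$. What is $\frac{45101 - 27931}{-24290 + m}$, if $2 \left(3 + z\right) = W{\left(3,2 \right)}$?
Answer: $- \frac{8585}{12017} \approx -0.71441$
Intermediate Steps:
$z = -2$ ($z = -3 + \frac{1}{2} \cdot 2 = -3 + 1 = -2$)
$P = -10$ ($P = -8 - 2 = -10$)
$I = 26$ ($I = -4 + 30 = 26$)
$m = 256$ ($m = \left(-10 + 26\right)^{2} = 16^{2} = 256$)
$\frac{45101 - 27931}{-24290 + m} = \frac{45101 - 27931}{-24290 + 256} = \frac{17170}{-24034} = 17170 \left(- \frac{1}{24034}\right) = - \frac{8585}{12017}$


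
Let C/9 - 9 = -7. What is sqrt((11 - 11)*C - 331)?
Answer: I*sqrt(331) ≈ 18.193*I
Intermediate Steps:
C = 18 (C = 81 + 9*(-7) = 81 - 63 = 18)
sqrt((11 - 11)*C - 331) = sqrt((11 - 11)*18 - 331) = sqrt(0*18 - 331) = sqrt(0 - 331) = sqrt(-331) = I*sqrt(331)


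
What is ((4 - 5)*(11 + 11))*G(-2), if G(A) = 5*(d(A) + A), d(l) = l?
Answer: 440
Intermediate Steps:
G(A) = 10*A (G(A) = 5*(A + A) = 5*(2*A) = 10*A)
((4 - 5)*(11 + 11))*G(-2) = ((4 - 5)*(11 + 11))*(10*(-2)) = -1*22*(-20) = -22*(-20) = 440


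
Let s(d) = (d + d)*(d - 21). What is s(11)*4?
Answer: -880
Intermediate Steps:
s(d) = 2*d*(-21 + d) (s(d) = (2*d)*(-21 + d) = 2*d*(-21 + d))
s(11)*4 = (2*11*(-21 + 11))*4 = (2*11*(-10))*4 = -220*4 = -880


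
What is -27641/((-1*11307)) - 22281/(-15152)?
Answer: 670747699/171323664 ≈ 3.9151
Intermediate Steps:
-27641/((-1*11307)) - 22281/(-15152) = -27641/(-11307) - 22281*(-1/15152) = -27641*(-1/11307) + 22281/15152 = 27641/11307 + 22281/15152 = 670747699/171323664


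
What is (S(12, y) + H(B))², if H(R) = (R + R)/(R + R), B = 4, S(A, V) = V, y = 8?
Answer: 81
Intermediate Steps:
H(R) = 1 (H(R) = (2*R)/((2*R)) = (2*R)*(1/(2*R)) = 1)
(S(12, y) + H(B))² = (8 + 1)² = 9² = 81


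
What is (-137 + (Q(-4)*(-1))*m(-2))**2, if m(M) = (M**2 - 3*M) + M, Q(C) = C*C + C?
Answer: 54289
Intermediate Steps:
Q(C) = C + C**2 (Q(C) = C**2 + C = C + C**2)
m(M) = M**2 - 2*M
(-137 + (Q(-4)*(-1))*m(-2))**2 = (-137 + (-4*(1 - 4)*(-1))*(-2*(-2 - 2)))**2 = (-137 + (-4*(-3)*(-1))*(-2*(-4)))**2 = (-137 + (12*(-1))*8)**2 = (-137 - 12*8)**2 = (-137 - 96)**2 = (-233)**2 = 54289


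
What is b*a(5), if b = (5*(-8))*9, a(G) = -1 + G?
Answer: -1440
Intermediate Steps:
b = -360 (b = -40*9 = -360)
b*a(5) = -360*(-1 + 5) = -360*4 = -1440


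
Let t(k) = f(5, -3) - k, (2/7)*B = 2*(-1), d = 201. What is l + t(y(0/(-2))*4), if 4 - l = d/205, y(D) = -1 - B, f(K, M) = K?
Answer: -3276/205 ≈ -15.980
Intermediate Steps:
B = -7 (B = 7*(2*(-1))/2 = (7/2)*(-2) = -7)
y(D) = 6 (y(D) = -1 - 1*(-7) = -1 + 7 = 6)
t(k) = 5 - k
l = 619/205 (l = 4 - 201/205 = 619/205 ≈ 3.0195)
l + t(y(0/(-2))*4) = 619/205 + (5 - 6*4) = 619/205 + (5 - 1*24) = 619/205 + (5 - 24) = 619/205 - 19 = -3276/205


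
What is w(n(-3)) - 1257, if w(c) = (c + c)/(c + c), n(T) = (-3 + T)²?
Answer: -1256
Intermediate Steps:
w(c) = 1 (w(c) = (2*c)/((2*c)) = (2*c)*(1/(2*c)) = 1)
w(n(-3)) - 1257 = 1 - 1257 = -1256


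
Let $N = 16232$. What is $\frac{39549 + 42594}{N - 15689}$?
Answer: $\frac{27381}{181} \approx 151.28$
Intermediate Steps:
$\frac{39549 + 42594}{N - 15689} = \frac{39549 + 42594}{16232 - 15689} = \frac{82143}{543} = 82143 \cdot \frac{1}{543} = \frac{27381}{181}$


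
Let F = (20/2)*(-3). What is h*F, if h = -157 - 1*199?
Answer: 10680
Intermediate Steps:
F = -30 (F = (20*(½))*(-3) = 10*(-3) = -30)
h = -356 (h = -157 - 199 = -356)
h*F = -356*(-30) = 10680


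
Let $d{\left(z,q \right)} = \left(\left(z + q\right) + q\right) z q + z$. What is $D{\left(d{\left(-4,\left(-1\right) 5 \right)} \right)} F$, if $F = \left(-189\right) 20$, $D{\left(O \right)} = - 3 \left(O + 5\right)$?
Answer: $-3163860$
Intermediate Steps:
$d{\left(z,q \right)} = z + q z \left(z + 2 q\right)$ ($d{\left(z,q \right)} = \left(\left(q + z\right) + q\right) z q + z = \left(z + 2 q\right) z q + z = z \left(z + 2 q\right) q + z = q z \left(z + 2 q\right) + z = z + q z \left(z + 2 q\right)$)
$D{\left(O \right)} = -15 - 3 O$ ($D{\left(O \right)} = - 3 \left(5 + O\right) = -15 - 3 O$)
$F = -3780$
$D{\left(d{\left(-4,\left(-1\right) 5 \right)} \right)} F = \left(-15 - 3 \left(- 4 \left(1 + 2 \left(\left(-1\right) 5\right)^{2} + \left(-1\right) 5 \left(-4\right)\right)\right)\right) \left(-3780\right) = \left(-15 - 3 \left(- 4 \left(1 + 2 \left(-5\right)^{2} - -20\right)\right)\right) \left(-3780\right) = \left(-15 - 3 \left(- 4 \left(1 + 2 \cdot 25 + 20\right)\right)\right) \left(-3780\right) = \left(-15 - 3 \left(- 4 \left(1 + 50 + 20\right)\right)\right) \left(-3780\right) = \left(-15 - 3 \left(\left(-4\right) 71\right)\right) \left(-3780\right) = \left(-15 - -852\right) \left(-3780\right) = \left(-15 + 852\right) \left(-3780\right) = 837 \left(-3780\right) = -3163860$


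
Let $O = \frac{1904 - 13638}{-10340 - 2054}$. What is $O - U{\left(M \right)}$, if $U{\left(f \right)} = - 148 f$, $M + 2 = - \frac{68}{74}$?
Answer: $- \frac{2671237}{6197} \approx -431.05$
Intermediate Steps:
$M = - \frac{108}{37}$ ($M = -2 - \frac{68}{74} = -2 - \frac{34}{37} = - \frac{108}{37} \approx -2.9189$)
$O = \frac{5867}{6197}$ ($O = - \frac{11734}{-12394} = \left(-11734\right) \left(- \frac{1}{12394}\right) = \frac{5867}{6197} \approx 0.94675$)
$O - U{\left(M \right)} = \frac{5867}{6197} - \left(-148\right) \left(- \frac{108}{37}\right) = \frac{5867}{6197} - 432 = - \frac{2671237}{6197}$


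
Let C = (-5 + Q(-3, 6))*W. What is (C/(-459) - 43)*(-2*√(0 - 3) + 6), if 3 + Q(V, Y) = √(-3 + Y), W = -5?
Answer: -39554/153 - 10*I/153 + 2*√3*(15 + 19777*I)/459 ≈ -258.41 + 149.19*I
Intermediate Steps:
Q(V, Y) = -3 + √(-3 + Y)
C = 40 - 5*√3 (C = (-5 + (-3 + √(-3 + 6)))*(-5) = (-5 + (-3 + √3))*(-5) = (-8 + √3)*(-5) = 40 - 5*√3 ≈ 31.340)
(C/(-459) - 43)*(-2*√(0 - 3) + 6) = ((40 - 5*√3)/(-459) - 43)*(-2*√(0 - 3) + 6) = ((40 - 5*√3)*(-1/459) - 43)*(-2*I*√3 + 6) = ((-40/459 + 5*√3/459) - 43)*(-2*I*√3 + 6) = (-19777/459 + 5*√3/459)*(-2*I*√3 + 6) = (-19777/459 + 5*√3/459)*(6 - 2*I*√3) = (6 - 2*I*√3)*(-19777/459 + 5*√3/459)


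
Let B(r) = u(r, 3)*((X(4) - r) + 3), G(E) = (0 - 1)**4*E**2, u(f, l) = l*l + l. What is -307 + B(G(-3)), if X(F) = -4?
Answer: -427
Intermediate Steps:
u(f, l) = l + l**2 (u(f, l) = l**2 + l = l + l**2)
G(E) = E**2 (G(E) = (-1)**4*E**2 = 1*E**2 = E**2)
B(r) = -12 - 12*r (B(r) = (3*(1 + 3))*((-4 - r) + 3) = (3*4)*(-1 - r) = 12*(-1 - r) = -12 - 12*r)
-307 + B(G(-3)) = -307 + (-12 - 12*(-3)**2) = -307 + (-12 - 12*9) = -307 + (-12 - 108) = -307 - 120 = -427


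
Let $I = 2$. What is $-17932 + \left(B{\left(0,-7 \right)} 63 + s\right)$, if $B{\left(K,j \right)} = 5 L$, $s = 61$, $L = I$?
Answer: $-17241$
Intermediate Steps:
$L = 2$
$B{\left(K,j \right)} = 10$ ($B{\left(K,j \right)} = 5 \cdot 2 = 10$)
$-17932 + \left(B{\left(0,-7 \right)} 63 + s\right) = -17932 + \left(10 \cdot 63 + 61\right) = -17932 + \left(630 + 61\right) = -17932 + 691 = -17241$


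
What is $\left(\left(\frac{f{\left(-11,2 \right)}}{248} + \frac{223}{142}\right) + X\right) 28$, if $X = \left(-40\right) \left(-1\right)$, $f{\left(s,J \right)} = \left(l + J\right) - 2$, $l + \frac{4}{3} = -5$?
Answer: $\frac{15361969}{13206} \approx 1163.3$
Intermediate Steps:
$l = - \frac{19}{3}$ ($l = - \frac{4}{3} - 5 = - \frac{19}{3} \approx -6.3333$)
$f{\left(s,J \right)} = - \frac{25}{3} + J$ ($f{\left(s,J \right)} = \left(- \frac{19}{3} + J\right) - 2 = - \frac{25}{3} + J$)
$X = 40$
$\left(\left(\frac{f{\left(-11,2 \right)}}{248} + \frac{223}{142}\right) + X\right) 28 = \left(\left(\frac{- \frac{25}{3} + 2}{248} + \frac{223}{142}\right) + 40\right) 28 = \left(\left(\left(- \frac{19}{3}\right) \frac{1}{248} + 223 \cdot \frac{1}{142}\right) + 40\right) 28 = \left(\left(- \frac{19}{744} + \frac{223}{142}\right) + 40\right) 28 = \left(\frac{81607}{52824} + 40\right) 28 = \frac{2194567}{52824} \cdot 28 = \frac{15361969}{13206}$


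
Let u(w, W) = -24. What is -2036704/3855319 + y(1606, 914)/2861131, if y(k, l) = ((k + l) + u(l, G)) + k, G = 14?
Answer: -63862224546/121215084679 ≈ -0.52685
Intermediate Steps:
y(k, l) = -24 + l + 2*k (y(k, l) = ((k + l) - 24) + k = (-24 + k + l) + k = -24 + l + 2*k)
-2036704/3855319 + y(1606, 914)/2861131 = -2036704/3855319 + (-24 + 914 + 2*1606)/2861131 = -2036704*1/3855319 + (-24 + 914 + 3212)*(1/2861131) = -2036704/3855319 + 4102*(1/2861131) = -2036704/3855319 + 586/408733 = -63862224546/121215084679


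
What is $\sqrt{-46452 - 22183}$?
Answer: $i \sqrt{68635} \approx 261.98 i$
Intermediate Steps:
$\sqrt{-46452 - 22183} = \sqrt{-68635} = i \sqrt{68635}$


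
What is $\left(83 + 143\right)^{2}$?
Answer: $51076$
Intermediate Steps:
$\left(83 + 143\right)^{2} = 226^{2} = 51076$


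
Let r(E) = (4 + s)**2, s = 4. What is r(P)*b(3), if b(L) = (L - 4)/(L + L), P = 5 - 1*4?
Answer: -32/3 ≈ -10.667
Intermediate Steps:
P = 1 (P = 5 - 4 = 1)
r(E) = 64 (r(E) = (4 + 4)**2 = 8**2 = 64)
b(L) = (-4 + L)/(2*L) (b(L) = (-4 + L)/((2*L)) = (-4 + L)*(1/(2*L)) = (-4 + L)/(2*L))
r(P)*b(3) = 64*((1/2)*(-4 + 3)/3) = 64*((1/2)*(1/3)*(-1)) = 64*(-1/6) = -32/3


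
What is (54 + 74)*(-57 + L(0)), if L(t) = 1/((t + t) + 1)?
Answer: -7168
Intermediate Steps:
L(t) = 1/(1 + 2*t) (L(t) = 1/(2*t + 1) = 1/(1 + 2*t))
(54 + 74)*(-57 + L(0)) = (54 + 74)*(-57 + 1/(1 + 2*0)) = 128*(-57 + 1/(1 + 0)) = 128*(-57 + 1/1) = 128*(-57 + 1) = 128*(-56) = -7168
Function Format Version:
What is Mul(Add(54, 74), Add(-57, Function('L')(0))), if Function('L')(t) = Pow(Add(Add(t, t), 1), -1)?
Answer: -7168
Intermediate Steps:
Function('L')(t) = Pow(Add(1, Mul(2, t)), -1) (Function('L')(t) = Pow(Add(Mul(2, t), 1), -1) = Pow(Add(1, Mul(2, t)), -1))
Mul(Add(54, 74), Add(-57, Function('L')(0))) = Mul(Add(54, 74), Add(-57, Pow(Add(1, Mul(2, 0)), -1))) = Mul(128, Add(-57, Pow(Add(1, 0), -1))) = Mul(128, Add(-57, Pow(1, -1))) = Mul(128, Add(-57, 1)) = Mul(128, -56) = -7168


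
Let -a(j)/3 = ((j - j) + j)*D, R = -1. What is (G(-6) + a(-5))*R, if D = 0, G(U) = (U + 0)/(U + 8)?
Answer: 3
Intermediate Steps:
G(U) = U/(8 + U)
a(j) = 0 (a(j) = -3*((j - j) + j)*0 = -3*(0 + j)*0 = -3*j*0 = -3*0 = 0)
(G(-6) + a(-5))*R = (-6/(8 - 6) + 0)*(-1) = (-6/2 + 0)*(-1) = (-6*½ + 0)*(-1) = (-3 + 0)*(-1) = -3*(-1) = 3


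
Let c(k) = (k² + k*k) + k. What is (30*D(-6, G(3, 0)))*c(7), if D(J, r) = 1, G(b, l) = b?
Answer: 3150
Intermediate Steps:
c(k) = k + 2*k² (c(k) = (k² + k²) + k = 2*k² + k = k + 2*k²)
(30*D(-6, G(3, 0)))*c(7) = (30*1)*(7*(1 + 2*7)) = 30*(7*(1 + 14)) = 30*(7*15) = 30*105 = 3150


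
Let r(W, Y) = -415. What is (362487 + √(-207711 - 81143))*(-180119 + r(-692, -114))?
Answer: -65441228058 - 180534*I*√288854 ≈ -6.5441e+10 - 9.7028e+7*I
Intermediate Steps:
(362487 + √(-207711 - 81143))*(-180119 + r(-692, -114)) = (362487 + √(-207711 - 81143))*(-180119 - 415) = (362487 + √(-288854))*(-180534) = (362487 + I*√288854)*(-180534) = -65441228058 - 180534*I*√288854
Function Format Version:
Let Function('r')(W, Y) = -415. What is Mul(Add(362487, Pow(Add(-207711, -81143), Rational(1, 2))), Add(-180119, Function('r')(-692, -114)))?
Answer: Add(-65441228058, Mul(-180534, I, Pow(288854, Rational(1, 2)))) ≈ Add(-6.5441e+10, Mul(-9.7028e+7, I))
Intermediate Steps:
Mul(Add(362487, Pow(Add(-207711, -81143), Rational(1, 2))), Add(-180119, Function('r')(-692, -114))) = Mul(Add(362487, Pow(Add(-207711, -81143), Rational(1, 2))), Add(-180119, -415)) = Mul(Add(362487, Pow(-288854, Rational(1, 2))), -180534) = Mul(Add(362487, Mul(I, Pow(288854, Rational(1, 2)))), -180534) = Add(-65441228058, Mul(-180534, I, Pow(288854, Rational(1, 2))))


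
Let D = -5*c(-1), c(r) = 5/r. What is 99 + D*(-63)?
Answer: -1476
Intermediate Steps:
D = 25 (D = -25/(-1) = -25*(-1) = -5*(-5) = 25)
99 + D*(-63) = 99 + 25*(-63) = 99 - 1575 = -1476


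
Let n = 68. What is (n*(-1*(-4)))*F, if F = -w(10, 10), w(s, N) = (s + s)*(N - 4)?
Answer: -32640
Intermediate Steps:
w(s, N) = 2*s*(-4 + N) (w(s, N) = (2*s)*(-4 + N) = 2*s*(-4 + N))
F = -120 (F = -2*10*(-4 + 10) = -2*10*6 = -1*120 = -120)
(n*(-1*(-4)))*F = (68*(-1*(-4)))*(-120) = (68*4)*(-120) = 272*(-120) = -32640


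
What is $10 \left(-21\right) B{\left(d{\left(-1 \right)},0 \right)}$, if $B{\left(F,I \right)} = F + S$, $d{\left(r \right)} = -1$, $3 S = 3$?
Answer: $0$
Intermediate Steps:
$S = 1$ ($S = \frac{1}{3} \cdot 3 = 1$)
$B{\left(F,I \right)} = 1 + F$ ($B{\left(F,I \right)} = F + 1 = 1 + F$)
$10 \left(-21\right) B{\left(d{\left(-1 \right)},0 \right)} = 10 \left(-21\right) \left(1 - 1\right) = \left(-210\right) 0 = 0$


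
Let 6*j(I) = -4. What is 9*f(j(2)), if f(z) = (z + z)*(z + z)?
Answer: 16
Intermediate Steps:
j(I) = -⅔ (j(I) = (⅙)*(-4) = -⅔)
f(z) = 4*z² (f(z) = (2*z)*(2*z) = 4*z²)
9*f(j(2)) = 9*(4*(-⅔)²) = 9*(4*(4/9)) = 9*(16/9) = 16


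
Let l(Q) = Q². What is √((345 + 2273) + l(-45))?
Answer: √4643 ≈ 68.140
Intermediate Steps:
√((345 + 2273) + l(-45)) = √((345 + 2273) + (-45)²) = √(2618 + 2025) = √4643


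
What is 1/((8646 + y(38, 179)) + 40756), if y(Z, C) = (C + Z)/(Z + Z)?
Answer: 76/3754769 ≈ 2.0241e-5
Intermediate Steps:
y(Z, C) = (C + Z)/(2*Z) (y(Z, C) = (C + Z)/((2*Z)) = (C + Z)*(1/(2*Z)) = (C + Z)/(2*Z))
1/((8646 + y(38, 179)) + 40756) = 1/((8646 + (½)*(179 + 38)/38) + 40756) = 1/((8646 + (½)*(1/38)*217) + 40756) = 1/((8646 + 217/76) + 40756) = 1/(657313/76 + 40756) = 1/(3754769/76) = 76/3754769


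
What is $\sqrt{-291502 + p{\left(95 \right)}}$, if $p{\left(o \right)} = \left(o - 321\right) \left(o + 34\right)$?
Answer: $28 i \sqrt{409} \approx 566.26 i$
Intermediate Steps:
$p{\left(o \right)} = \left(-321 + o\right) \left(34 + o\right)$
$\sqrt{-291502 + p{\left(95 \right)}} = \sqrt{-291502 - \left(38179 - 9025\right)} = \sqrt{-291502 - 29154} = \sqrt{-320656} = 28 i \sqrt{409}$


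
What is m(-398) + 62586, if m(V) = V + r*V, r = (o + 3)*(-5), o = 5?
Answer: 78108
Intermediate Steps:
r = -40 (r = (5 + 3)*(-5) = 8*(-5) = -40)
m(V) = -39*V (m(V) = V - 40*V = -39*V)
m(-398) + 62586 = -39*(-398) + 62586 = 15522 + 62586 = 78108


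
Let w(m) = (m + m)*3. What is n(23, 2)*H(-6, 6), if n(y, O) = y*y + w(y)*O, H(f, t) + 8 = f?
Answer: -11270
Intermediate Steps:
H(f, t) = -8 + f
w(m) = 6*m (w(m) = (2*m)*3 = 6*m)
n(y, O) = y² + 6*O*y (n(y, O) = y*y + (6*y)*O = y² + 6*O*y)
n(23, 2)*H(-6, 6) = (23*(23 + 6*2))*(-8 - 6) = (23*(23 + 12))*(-14) = (23*35)*(-14) = 805*(-14) = -11270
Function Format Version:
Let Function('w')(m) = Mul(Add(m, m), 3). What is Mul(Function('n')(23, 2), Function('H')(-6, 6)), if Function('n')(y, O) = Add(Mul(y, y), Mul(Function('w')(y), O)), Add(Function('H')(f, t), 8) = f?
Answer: -11270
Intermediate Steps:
Function('H')(f, t) = Add(-8, f)
Function('w')(m) = Mul(6, m) (Function('w')(m) = Mul(Mul(2, m), 3) = Mul(6, m))
Function('n')(y, O) = Add(Pow(y, 2), Mul(6, O, y)) (Function('n')(y, O) = Add(Mul(y, y), Mul(Mul(6, y), O)) = Add(Pow(y, 2), Mul(6, O, y)))
Mul(Function('n')(23, 2), Function('H')(-6, 6)) = Mul(Mul(23, Add(23, Mul(6, 2))), Add(-8, -6)) = Mul(Mul(23, Add(23, 12)), -14) = Mul(Mul(23, 35), -14) = Mul(805, -14) = -11270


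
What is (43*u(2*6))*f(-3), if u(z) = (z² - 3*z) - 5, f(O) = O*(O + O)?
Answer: 79722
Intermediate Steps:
f(O) = 2*O² (f(O) = O*(2*O) = 2*O²)
u(z) = -5 + z² - 3*z
(43*u(2*6))*f(-3) = (43*(-5 + (2*6)² - 6*6))*(2*(-3)²) = (43*(-5 + 12² - 3*12))*(2*9) = (43*(-5 + 144 - 36))*18 = (43*103)*18 = 4429*18 = 79722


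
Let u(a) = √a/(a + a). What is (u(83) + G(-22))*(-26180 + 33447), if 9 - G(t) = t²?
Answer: -3451825 + 7267*√83/166 ≈ -3.4514e+6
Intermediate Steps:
G(t) = 9 - t²
u(a) = 1/(2*√a) (u(a) = √a/((2*a)) = (1/(2*a))*√a = 1/(2*√a))
(u(83) + G(-22))*(-26180 + 33447) = (1/(2*√83) + (9 - 1*(-22)²))*(-26180 + 33447) = ((√83/83)/2 + (9 - 1*484))*7267 = (√83/166 + (9 - 484))*7267 = (√83/166 - 475)*7267 = (-475 + √83/166)*7267 = -3451825 + 7267*√83/166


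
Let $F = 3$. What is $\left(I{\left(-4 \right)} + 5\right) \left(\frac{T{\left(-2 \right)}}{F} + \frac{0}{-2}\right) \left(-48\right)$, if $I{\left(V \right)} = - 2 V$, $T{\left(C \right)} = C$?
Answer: $416$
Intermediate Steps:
$\left(I{\left(-4 \right)} + 5\right) \left(\frac{T{\left(-2 \right)}}{F} + \frac{0}{-2}\right) \left(-48\right) = \left(\left(-2\right) \left(-4\right) + 5\right) \left(- \frac{2}{3} + \frac{0}{-2}\right) \left(-48\right) = \left(8 + 5\right) \left(\left(-2\right) \frac{1}{3} + 0 \left(- \frac{1}{2}\right)\right) \left(-48\right) = 13 \left(- \frac{2}{3} + 0\right) \left(-48\right) = 13 \left(- \frac{2}{3}\right) \left(-48\right) = \left(- \frac{26}{3}\right) \left(-48\right) = 416$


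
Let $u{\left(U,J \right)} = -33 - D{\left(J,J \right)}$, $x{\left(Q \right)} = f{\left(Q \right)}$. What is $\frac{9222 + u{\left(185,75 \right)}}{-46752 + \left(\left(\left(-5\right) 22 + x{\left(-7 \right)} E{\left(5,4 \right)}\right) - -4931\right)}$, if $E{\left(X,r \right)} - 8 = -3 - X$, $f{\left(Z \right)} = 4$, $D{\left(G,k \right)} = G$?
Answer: $- \frac{3038}{13977} \approx -0.21736$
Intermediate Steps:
$E{\left(X,r \right)} = 5 - X$ ($E{\left(X,r \right)} = 8 - \left(3 + X\right) = 5 - X$)
$x{\left(Q \right)} = 4$
$u{\left(U,J \right)} = -33 - J$
$\frac{9222 + u{\left(185,75 \right)}}{-46752 + \left(\left(\left(-5\right) 22 + x{\left(-7 \right)} E{\left(5,4 \right)}\right) - -4931\right)} = \frac{9222 - 108}{-46752 + \left(\left(\left(-5\right) 22 + 4 \left(5 - 5\right)\right) - -4931\right)} = \frac{9222 - 108}{-46752 + \left(\left(-110 + 4 \left(5 - 5\right)\right) + 4931\right)} = \frac{9222 - 108}{-46752 + \left(\left(-110 + 4 \cdot 0\right) + 4931\right)} = \frac{9114}{-46752 + \left(\left(-110 + 0\right) + 4931\right)} = \frac{9114}{-46752 + \left(-110 + 4931\right)} = \frac{9114}{-46752 + 4821} = \frac{9114}{-41931} = 9114 \left(- \frac{1}{41931}\right) = - \frac{3038}{13977}$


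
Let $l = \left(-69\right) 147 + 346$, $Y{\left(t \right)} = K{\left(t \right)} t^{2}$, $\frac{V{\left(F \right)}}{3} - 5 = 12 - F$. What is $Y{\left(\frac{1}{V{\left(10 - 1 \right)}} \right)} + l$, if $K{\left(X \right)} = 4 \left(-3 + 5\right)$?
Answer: $- \frac{705383}{72} \approx -9797.0$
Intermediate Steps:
$K{\left(X \right)} = 8$ ($K{\left(X \right)} = 4 \cdot 2 = 8$)
$V{\left(F \right)} = 51 - 3 F$ ($V{\left(F \right)} = 15 + 3 \left(12 - F\right) = 15 - \left(-36 + 3 F\right) = 51 - 3 F$)
$Y{\left(t \right)} = 8 t^{2}$
$l = -9797$ ($l = -10143 + 346 = -9797$)
$Y{\left(\frac{1}{V{\left(10 - 1 \right)}} \right)} + l = 8 \left(\frac{1}{51 - 3 \left(10 - 1\right)}\right)^{2} - 9797 = 8 \left(\frac{1}{51 - 27}\right)^{2} - 9797 = 8 \left(\frac{1}{24}\right)^{2} - 9797 = \frac{8}{576} - 9797 = 8 \cdot \frac{1}{576} - 9797 = \frac{1}{72} - 9797 = - \frac{705383}{72}$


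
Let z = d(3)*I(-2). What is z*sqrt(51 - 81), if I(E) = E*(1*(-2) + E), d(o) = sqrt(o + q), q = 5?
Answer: 32*I*sqrt(15) ≈ 123.94*I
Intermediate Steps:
d(o) = sqrt(5 + o) (d(o) = sqrt(o + 5) = sqrt(5 + o))
I(E) = E*(-2 + E)
z = 16*sqrt(2) (z = sqrt(5 + 3)*(-2*(-2 - 2)) = sqrt(8)*(-2*(-4)) = (2*sqrt(2))*8 = 16*sqrt(2) ≈ 22.627)
z*sqrt(51 - 81) = (16*sqrt(2))*sqrt(51 - 81) = (16*sqrt(2))*sqrt(-30) = (16*sqrt(2))*(I*sqrt(30)) = 32*I*sqrt(15)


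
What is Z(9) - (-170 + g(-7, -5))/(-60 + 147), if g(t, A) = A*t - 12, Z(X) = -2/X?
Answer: 383/261 ≈ 1.4674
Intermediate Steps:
g(t, A) = -12 + A*t
Z(9) - (-170 + g(-7, -5))/(-60 + 147) = -2/9 - (-170 + (-12 - 5*(-7)))/(-60 + 147) = -2*1/9 - (-170 + (-12 + 35))/87 = -2/9 - (-170 + 23)/87 = -2/9 - (-147)/87 = -2/9 - 1*(-49/29) = -2/9 + 49/29 = 383/261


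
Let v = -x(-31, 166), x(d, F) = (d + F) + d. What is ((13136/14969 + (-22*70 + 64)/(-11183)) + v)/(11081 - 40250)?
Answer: 17240431876/4882841800263 ≈ 0.0035308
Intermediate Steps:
x(d, F) = F + 2*d (x(d, F) = (F + d) + d = F + 2*d)
v = -104 (v = -(166 + 2*(-31)) = -(166 - 62) = -1*104 = -104)
((13136/14969 + (-22*70 + 64)/(-11183)) + v)/(11081 - 40250) = ((13136/14969 + (-22*70 + 64)/(-11183)) - 104)/(11081 - 40250) = ((13136*(1/14969) + (-1540 + 64)*(-1/11183)) - 104)/(-29169) = ((13136/14969 - 1476*(-1/11183)) - 104)*(-1/29169) = ((13136/14969 + 1476/11183) - 104)*(-1/29169) = (168994132/167398327 - 104)*(-1/29169) = -17240431876/167398327*(-1/29169) = 17240431876/4882841800263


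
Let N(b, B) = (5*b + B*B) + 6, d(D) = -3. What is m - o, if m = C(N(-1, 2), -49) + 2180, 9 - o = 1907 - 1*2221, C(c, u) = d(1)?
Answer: 1854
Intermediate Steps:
N(b, B) = 6 + B² + 5*b (N(b, B) = (5*b + B²) + 6 = (B² + 5*b) + 6 = 6 + B² + 5*b)
C(c, u) = -3
o = 323 (o = 9 - (1907 - 1*2221) = 9 - (1907 - 2221) = 9 - 1*(-314) = 9 + 314 = 323)
m = 2177 (m = -3 + 2180 = 2177)
m - o = 2177 - 1*323 = 2177 - 323 = 1854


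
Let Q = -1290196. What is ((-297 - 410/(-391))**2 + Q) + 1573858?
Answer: 56756954311/152881 ≈ 3.7125e+5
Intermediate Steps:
((-297 - 410/(-391))**2 + Q) + 1573858 = ((-297 - 410/(-391))**2 - 1290196) + 1573858 = ((-297 - 410*(-1/391))**2 - 1290196) + 1573858 = ((-297 + 410/391)**2 - 1290196) + 1573858 = ((-115717/391)**2 - 1290196) + 1573858 = (13390424089/152881 - 1290196) + 1573858 = -183856030587/152881 + 1573858 = 56756954311/152881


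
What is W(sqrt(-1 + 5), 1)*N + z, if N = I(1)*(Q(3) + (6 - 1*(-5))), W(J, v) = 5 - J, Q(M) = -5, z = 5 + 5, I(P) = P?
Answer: 28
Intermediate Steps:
z = 10
N = 6 (N = 1*(-5 + (6 - 1*(-5))) = 1*(-5 + (6 + 5)) = 1*(-5 + 11) = 1*6 = 6)
W(sqrt(-1 + 5), 1)*N + z = (5 - sqrt(-1 + 5))*6 + 10 = (5 - sqrt(4))*6 + 10 = (5 - 1*2)*6 + 10 = (5 - 2)*6 + 10 = 3*6 + 10 = 18 + 10 = 28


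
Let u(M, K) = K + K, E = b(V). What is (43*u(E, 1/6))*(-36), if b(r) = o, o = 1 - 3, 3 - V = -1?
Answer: -516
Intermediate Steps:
V = 4 (V = 3 - 1*(-1) = 3 + 1 = 4)
o = -2
b(r) = -2
E = -2
u(M, K) = 2*K
(43*u(E, 1/6))*(-36) = (43*(2/6))*(-36) = (43*(2*(1/6)))*(-36) = (43*(1/3))*(-36) = (43/3)*(-36) = -516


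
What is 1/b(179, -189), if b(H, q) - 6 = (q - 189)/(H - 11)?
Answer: 4/15 ≈ 0.26667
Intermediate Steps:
b(H, q) = 6 + (-189 + q)/(-11 + H) (b(H, q) = 6 + (q - 189)/(H - 11) = 6 + (-189 + q)/(-11 + H))
1/b(179, -189) = 1/((-255 - 189 + 6*179)/(-11 + 179)) = 1/((-255 - 189 + 1074)/168) = 1/((1/168)*630) = 1/(15/4) = 4/15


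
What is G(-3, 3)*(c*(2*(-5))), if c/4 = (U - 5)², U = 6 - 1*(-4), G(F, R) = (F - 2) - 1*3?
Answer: 8000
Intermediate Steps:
G(F, R) = -5 + F (G(F, R) = (-2 + F) - 3 = -5 + F)
U = 10 (U = 6 + 4 = 10)
c = 100 (c = 4*(10 - 5)² = 4*5² = 4*25 = 100)
G(-3, 3)*(c*(2*(-5))) = (-5 - 3)*(100*(2*(-5))) = -800*(-10) = -8*(-1000) = 8000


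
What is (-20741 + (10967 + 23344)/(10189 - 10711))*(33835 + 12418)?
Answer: -167453019863/174 ≈ -9.6237e+8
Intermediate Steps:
(-20741 + (10967 + 23344)/(10189 - 10711))*(33835 + 12418) = (-20741 + 34311/(-522))*46253 = (-20741 + 34311*(-1/522))*46253 = (-20741 - 11437/174)*46253 = -3620371/174*46253 = -167453019863/174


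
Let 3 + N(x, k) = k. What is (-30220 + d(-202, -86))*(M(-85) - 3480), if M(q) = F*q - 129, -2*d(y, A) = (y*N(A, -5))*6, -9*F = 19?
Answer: 1082408888/9 ≈ 1.2027e+8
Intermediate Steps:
F = -19/9 (F = -1/9*19 = -19/9 ≈ -2.1111)
N(x, k) = -3 + k
d(y, A) = 24*y (d(y, A) = -y*(-3 - 5)*6/2 = -y*(-8)*6/2 = -(-8*y)*6/2 = -(-24)*y = 24*y)
M(q) = -129 - 19*q/9 (M(q) = -19*q/9 - 129 = -129 - 19*q/9)
(-30220 + d(-202, -86))*(M(-85) - 3480) = (-30220 + 24*(-202))*((-129 - 19/9*(-85)) - 3480) = (-30220 - 4848)*((-129 + 1615/9) - 3480) = -35068*(454/9 - 3480) = -35068*(-30866/9) = 1082408888/9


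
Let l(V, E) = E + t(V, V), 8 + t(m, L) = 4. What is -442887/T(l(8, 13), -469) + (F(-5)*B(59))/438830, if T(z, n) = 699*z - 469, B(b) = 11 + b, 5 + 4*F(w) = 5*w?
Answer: -1388251134/18249059 ≈ -76.073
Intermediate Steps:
t(m, L) = -4 (t(m, L) = -8 + 4 = -4)
F(w) = -5/4 + 5*w/4 (F(w) = -5/4 + (5*w)/4 = -5/4 + 5*w/4)
l(V, E) = -4 + E (l(V, E) = E - 4 = -4 + E)
T(z, n) = -469 + 699*z
-442887/T(l(8, 13), -469) + (F(-5)*B(59))/438830 = -442887/(-469 + 699*(-4 + 13)) + ((-5/4 + (5/4)*(-5))*(11 + 59))/438830 = -442887/(-469 + 699*9) + ((-5/4 - 25/4)*70)*(1/438830) = -442887/(-469 + 6291) - 15/2*70*(1/438830) = -442887/5822 - 525*1/438830 = -442887*1/5822 - 15/12538 = -442887/5822 - 15/12538 = -1388251134/18249059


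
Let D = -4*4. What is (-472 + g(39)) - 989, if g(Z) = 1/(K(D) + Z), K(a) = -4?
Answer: -51134/35 ≈ -1461.0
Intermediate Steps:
D = -16
g(Z) = 1/(-4 + Z)
(-472 + g(39)) - 989 = (-472 + 1/(-4 + 39)) - 989 = (-472 + 1/35) - 989 = -16519/35 - 989 = -51134/35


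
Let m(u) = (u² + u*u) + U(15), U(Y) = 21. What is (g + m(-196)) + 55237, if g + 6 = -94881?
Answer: 37203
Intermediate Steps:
g = -94887 (g = -6 - 94881 = -94887)
m(u) = 21 + 2*u² (m(u) = (u² + u*u) + 21 = (u² + u²) + 21 = 2*u² + 21 = 21 + 2*u²)
(g + m(-196)) + 55237 = (-94887 + (21 + 2*(-196)²)) + 55237 = (-94887 + (21 + 2*38416)) + 55237 = (-94887 + (21 + 76832)) + 55237 = (-94887 + 76853) + 55237 = -18034 + 55237 = 37203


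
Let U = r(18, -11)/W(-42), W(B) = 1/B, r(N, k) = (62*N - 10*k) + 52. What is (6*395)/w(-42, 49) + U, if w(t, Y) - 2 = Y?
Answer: -911702/17 ≈ -53630.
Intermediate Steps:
w(t, Y) = 2 + Y
r(N, k) = 52 - 10*k + 62*N (r(N, k) = (-10*k + 62*N) + 52 = 52 - 10*k + 62*N)
U = -53676 (U = (52 - 10*(-11) + 62*18)/(1/(-42)) = (52 + 110 + 1116)/(-1/42) = 1278*(-42) = -53676)
(6*395)/w(-42, 49) + U = (6*395)/(2 + 49) - 53676 = 2370/51 - 53676 = 2370*(1/51) - 53676 = 790/17 - 53676 = -911702/17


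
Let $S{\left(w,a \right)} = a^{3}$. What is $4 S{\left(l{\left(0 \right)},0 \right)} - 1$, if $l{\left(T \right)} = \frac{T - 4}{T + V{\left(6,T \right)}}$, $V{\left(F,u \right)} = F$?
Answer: $-1$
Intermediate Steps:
$l{\left(T \right)} = \frac{-4 + T}{6 + T}$ ($l{\left(T \right)} = \frac{T - 4}{T + 6} = \frac{-4 + T}{6 + T}$)
$4 S{\left(l{\left(0 \right)},0 \right)} - 1 = 4 \cdot 0^{3} - 1 = 4 \cdot 0 - 1 = 0 - 1 = -1$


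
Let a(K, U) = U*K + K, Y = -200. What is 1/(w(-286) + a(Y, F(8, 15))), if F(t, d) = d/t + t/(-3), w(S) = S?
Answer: -3/983 ≈ -0.0030519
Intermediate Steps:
F(t, d) = -t/3 + d/t (F(t, d) = d/t + t*(-1/3) = d/t - t/3 = -t/3 + d/t)
a(K, U) = K + K*U (a(K, U) = K*U + K = K + K*U)
1/(w(-286) + a(Y, F(8, 15))) = 1/(-286 - 200*(1 + (-1/3*8 + 15/8))) = 1/(-286 - 200*(1 + (-8/3 + 15*(1/8)))) = 1/(-286 - 200*(1 + (-8/3 + 15/8))) = 1/(-286 - 200*(1 - 19/24)) = 1/(-286 - 200*5/24) = 1/(-286 - 125/3) = 1/(-983/3) = -3/983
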